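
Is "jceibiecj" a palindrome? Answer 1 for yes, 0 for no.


Input: jceibiecj
Reversed: jceibiecj
  Compare pos 0 ('j') with pos 8 ('j'): match
  Compare pos 1 ('c') with pos 7 ('c'): match
  Compare pos 2 ('e') with pos 6 ('e'): match
  Compare pos 3 ('i') with pos 5 ('i'): match
Result: palindrome

1


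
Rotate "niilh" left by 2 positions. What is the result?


Input: "niilh", rotate left by 2
First 2 characters: "ni"
Remaining characters: "ilh"
Concatenate remaining + first: "ilh" + "ni" = "ilhni"

ilhni


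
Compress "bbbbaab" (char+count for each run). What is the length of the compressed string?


Input: bbbbaab
Runs:
  'b' x 4 => "b4"
  'a' x 2 => "a2"
  'b' x 1 => "b1"
Compressed: "b4a2b1"
Compressed length: 6

6


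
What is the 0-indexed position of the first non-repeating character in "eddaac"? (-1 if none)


Input: eddaac
Character frequencies:
  'a': 2
  'c': 1
  'd': 2
  'e': 1
Scanning left to right for freq == 1:
  Position 0 ('e'): unique! => answer = 0

0


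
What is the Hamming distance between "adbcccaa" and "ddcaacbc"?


Comparing "adbcccaa" and "ddcaacbc" position by position:
  Position 0: 'a' vs 'd' => differ
  Position 1: 'd' vs 'd' => same
  Position 2: 'b' vs 'c' => differ
  Position 3: 'c' vs 'a' => differ
  Position 4: 'c' vs 'a' => differ
  Position 5: 'c' vs 'c' => same
  Position 6: 'a' vs 'b' => differ
  Position 7: 'a' vs 'c' => differ
Total differences (Hamming distance): 6

6


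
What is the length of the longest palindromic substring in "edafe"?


Input: "edafe"
Checking substrings for palindromes:
  No multi-char palindromic substrings found
Longest palindromic substring: "e" with length 1

1


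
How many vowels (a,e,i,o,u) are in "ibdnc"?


Input: ibdnc
Checking each character:
  'i' at position 0: vowel (running total: 1)
  'b' at position 1: consonant
  'd' at position 2: consonant
  'n' at position 3: consonant
  'c' at position 4: consonant
Total vowels: 1

1


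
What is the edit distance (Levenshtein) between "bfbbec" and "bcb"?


Computing edit distance: "bfbbec" -> "bcb"
DP table:
           b    c    b
      0    1    2    3
  b   1    0    1    2
  f   2    1    1    2
  b   3    2    2    1
  b   4    3    3    2
  e   5    4    4    3
  c   6    5    4    4
Edit distance = dp[6][3] = 4

4


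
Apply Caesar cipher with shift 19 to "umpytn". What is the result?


Caesar cipher: shift "umpytn" by 19
  'u' (pos 20) + 19 = pos 13 = 'n'
  'm' (pos 12) + 19 = pos 5 = 'f'
  'p' (pos 15) + 19 = pos 8 = 'i'
  'y' (pos 24) + 19 = pos 17 = 'r'
  't' (pos 19) + 19 = pos 12 = 'm'
  'n' (pos 13) + 19 = pos 6 = 'g'
Result: nfirmg

nfirmg


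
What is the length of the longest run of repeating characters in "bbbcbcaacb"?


Input: "bbbcbcaacb"
Scanning for longest run:
  Position 1 ('b'): continues run of 'b', length=2
  Position 2 ('b'): continues run of 'b', length=3
  Position 3 ('c'): new char, reset run to 1
  Position 4 ('b'): new char, reset run to 1
  Position 5 ('c'): new char, reset run to 1
  Position 6 ('a'): new char, reset run to 1
  Position 7 ('a'): continues run of 'a', length=2
  Position 8 ('c'): new char, reset run to 1
  Position 9 ('b'): new char, reset run to 1
Longest run: 'b' with length 3

3


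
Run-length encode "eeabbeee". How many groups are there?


Input: eeabbeee
Scanning for consecutive runs:
  Group 1: 'e' x 2 (positions 0-1)
  Group 2: 'a' x 1 (positions 2-2)
  Group 3: 'b' x 2 (positions 3-4)
  Group 4: 'e' x 3 (positions 5-7)
Total groups: 4

4


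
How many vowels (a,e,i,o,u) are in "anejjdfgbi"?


Input: anejjdfgbi
Checking each character:
  'a' at position 0: vowel (running total: 1)
  'n' at position 1: consonant
  'e' at position 2: vowel (running total: 2)
  'j' at position 3: consonant
  'j' at position 4: consonant
  'd' at position 5: consonant
  'f' at position 6: consonant
  'g' at position 7: consonant
  'b' at position 8: consonant
  'i' at position 9: vowel (running total: 3)
Total vowels: 3

3


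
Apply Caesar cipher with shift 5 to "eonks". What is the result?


Caesar cipher: shift "eonks" by 5
  'e' (pos 4) + 5 = pos 9 = 'j'
  'o' (pos 14) + 5 = pos 19 = 't'
  'n' (pos 13) + 5 = pos 18 = 's'
  'k' (pos 10) + 5 = pos 15 = 'p'
  's' (pos 18) + 5 = pos 23 = 'x'
Result: jtspx

jtspx


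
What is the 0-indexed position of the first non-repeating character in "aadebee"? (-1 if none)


Input: aadebee
Character frequencies:
  'a': 2
  'b': 1
  'd': 1
  'e': 3
Scanning left to right for freq == 1:
  Position 0 ('a'): freq=2, skip
  Position 1 ('a'): freq=2, skip
  Position 2 ('d'): unique! => answer = 2

2


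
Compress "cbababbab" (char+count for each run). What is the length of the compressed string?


Input: cbababbab
Runs:
  'c' x 1 => "c1"
  'b' x 1 => "b1"
  'a' x 1 => "a1"
  'b' x 1 => "b1"
  'a' x 1 => "a1"
  'b' x 2 => "b2"
  'a' x 1 => "a1"
  'b' x 1 => "b1"
Compressed: "c1b1a1b1a1b2a1b1"
Compressed length: 16

16


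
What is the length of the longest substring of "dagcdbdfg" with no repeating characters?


Input: "dagcdbdfg"
Sliding window (track last position of each char):
  Position 0 ('d'): window [0,0] length 1 -- new best
  Position 1 ('a'): window [0,1] length 2 -- new best
  Position 2 ('g'): window [0,2] length 3 -- new best
  Position 3 ('c'): window [0,3] length 4 -- new best
  Position 4 ('d'): repeat (last at 0), move window start to 1
  Position 4 ('d'): window [1,4] length 4
  Position 5 ('b'): window [1,5] length 5 -- new best
  Position 6 ('d'): repeat (last at 4), move window start to 5
  Position 6 ('d'): window [5,6] length 2
  Position 7 ('f'): window [5,7] length 3
  Position 8 ('g'): window [5,8] length 4
Longest substring with no repeats: "agcdb" with length 5

5


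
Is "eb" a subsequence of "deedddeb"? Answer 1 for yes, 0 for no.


Check if "eb" is a subsequence of "deedddeb"
Greedy scan:
  Position 0 ('d'): no match needed
  Position 1 ('e'): matches sub[0] = 'e'
  Position 2 ('e'): no match needed
  Position 3 ('d'): no match needed
  Position 4 ('d'): no match needed
  Position 5 ('d'): no match needed
  Position 6 ('e'): no match needed
  Position 7 ('b'): matches sub[1] = 'b'
All 2 characters matched => is a subsequence

1


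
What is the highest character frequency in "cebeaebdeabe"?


Input: cebeaebdeabe
Character counts:
  'a': 2
  'b': 3
  'c': 1
  'd': 1
  'e': 5
Maximum frequency: 5

5


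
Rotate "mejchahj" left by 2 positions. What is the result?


Input: "mejchahj", rotate left by 2
First 2 characters: "me"
Remaining characters: "jchahj"
Concatenate remaining + first: "jchahj" + "me" = "jchahjme"

jchahjme


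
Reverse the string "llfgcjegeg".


Input: llfgcjegeg
Reading characters right to left:
  Position 9: 'g'
  Position 8: 'e'
  Position 7: 'g'
  Position 6: 'e'
  Position 5: 'j'
  Position 4: 'c'
  Position 3: 'g'
  Position 2: 'f'
  Position 1: 'l'
  Position 0: 'l'
Reversed: gegejcgfll

gegejcgfll


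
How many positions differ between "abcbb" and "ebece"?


Comparing "abcbb" and "ebece" position by position:
  Position 0: 'a' vs 'e' => DIFFER
  Position 1: 'b' vs 'b' => same
  Position 2: 'c' vs 'e' => DIFFER
  Position 3: 'b' vs 'c' => DIFFER
  Position 4: 'b' vs 'e' => DIFFER
Positions that differ: 4

4


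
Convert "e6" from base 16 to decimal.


Input: "e6" in base 16
Positional expansion:
  Digit 'e' (value 14) x 16^1 = 224
  Digit '6' (value 6) x 16^0 = 6
Sum = 230

230


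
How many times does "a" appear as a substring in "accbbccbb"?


Searching for "a" in "accbbccbb"
Scanning each position:
  Position 0: "a" => MATCH
  Position 1: "c" => no
  Position 2: "c" => no
  Position 3: "b" => no
  Position 4: "b" => no
  Position 5: "c" => no
  Position 6: "c" => no
  Position 7: "b" => no
  Position 8: "b" => no
Total occurrences: 1

1


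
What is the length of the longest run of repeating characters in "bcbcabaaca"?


Input: "bcbcabaaca"
Scanning for longest run:
  Position 1 ('c'): new char, reset run to 1
  Position 2 ('b'): new char, reset run to 1
  Position 3 ('c'): new char, reset run to 1
  Position 4 ('a'): new char, reset run to 1
  Position 5 ('b'): new char, reset run to 1
  Position 6 ('a'): new char, reset run to 1
  Position 7 ('a'): continues run of 'a', length=2
  Position 8 ('c'): new char, reset run to 1
  Position 9 ('a'): new char, reset run to 1
Longest run: 'a' with length 2

2


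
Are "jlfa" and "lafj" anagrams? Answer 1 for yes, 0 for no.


Strings: "jlfa", "lafj"
Sorted first:  afjl
Sorted second: afjl
Sorted forms match => anagrams

1


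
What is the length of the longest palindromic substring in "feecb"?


Input: "feecb"
Checking substrings for palindromes:
  [1:3] "ee" (len 2) => palindrome
Longest palindromic substring: "ee" with length 2

2


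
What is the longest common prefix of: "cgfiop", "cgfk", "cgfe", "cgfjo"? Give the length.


Words: cgfiop, cgfk, cgfe, cgfjo
  Position 0: all 'c' => match
  Position 1: all 'g' => match
  Position 2: all 'f' => match
  Position 3: ('i', 'k', 'e', 'j') => mismatch, stop
LCP = "cgf" (length 3)

3


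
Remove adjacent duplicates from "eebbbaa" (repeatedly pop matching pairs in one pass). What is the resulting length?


Input: eebbbaa
Stack-based adjacent duplicate removal:
  Read 'e': push. Stack: e
  Read 'e': matches stack top 'e' => pop. Stack: (empty)
  Read 'b': push. Stack: b
  Read 'b': matches stack top 'b' => pop. Stack: (empty)
  Read 'b': push. Stack: b
  Read 'a': push. Stack: ba
  Read 'a': matches stack top 'a' => pop. Stack: b
Final stack: "b" (length 1)

1


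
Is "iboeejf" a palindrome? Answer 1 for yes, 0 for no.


Input: iboeejf
Reversed: fjeeobi
  Compare pos 0 ('i') with pos 6 ('f'): MISMATCH
  Compare pos 1 ('b') with pos 5 ('j'): MISMATCH
  Compare pos 2 ('o') with pos 4 ('e'): MISMATCH
Result: not a palindrome

0


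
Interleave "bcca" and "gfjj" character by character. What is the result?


Interleaving "bcca" and "gfjj":
  Position 0: 'b' from first, 'g' from second => "bg"
  Position 1: 'c' from first, 'f' from second => "cf"
  Position 2: 'c' from first, 'j' from second => "cj"
  Position 3: 'a' from first, 'j' from second => "aj"
Result: bgcfcjaj

bgcfcjaj


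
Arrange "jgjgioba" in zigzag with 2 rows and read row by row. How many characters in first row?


Zigzag "jgjgioba" into 2 rows:
Placing characters:
  'j' => row 0
  'g' => row 1
  'j' => row 0
  'g' => row 1
  'i' => row 0
  'o' => row 1
  'b' => row 0
  'a' => row 1
Rows:
  Row 0: "jjib"
  Row 1: "ggoa"
First row length: 4

4


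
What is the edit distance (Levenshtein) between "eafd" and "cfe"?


Computing edit distance: "eafd" -> "cfe"
DP table:
           c    f    e
      0    1    2    3
  e   1    1    2    2
  a   2    2    2    3
  f   3    3    2    3
  d   4    4    3    3
Edit distance = dp[4][3] = 3

3


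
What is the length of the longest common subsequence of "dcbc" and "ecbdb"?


LCS of "dcbc" and "ecbdb"
DP table:
           e    c    b    d    b
      0    0    0    0    0    0
  d   0    0    0    0    1    1
  c   0    0    1    1    1    1
  b   0    0    1    2    2    2
  c   0    0    1    2    2    2
LCS length = dp[4][5] = 2

2


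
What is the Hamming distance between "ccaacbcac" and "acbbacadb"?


Comparing "ccaacbcac" and "acbbacadb" position by position:
  Position 0: 'c' vs 'a' => differ
  Position 1: 'c' vs 'c' => same
  Position 2: 'a' vs 'b' => differ
  Position 3: 'a' vs 'b' => differ
  Position 4: 'c' vs 'a' => differ
  Position 5: 'b' vs 'c' => differ
  Position 6: 'c' vs 'a' => differ
  Position 7: 'a' vs 'd' => differ
  Position 8: 'c' vs 'b' => differ
Total differences (Hamming distance): 8

8


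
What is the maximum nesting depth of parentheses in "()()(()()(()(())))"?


Input: "()()(()()(()(())))"
Tracking depth:
  Position 0 '(': depth becomes 1
  Position 1 ')': depth becomes 0
  Position 2 '(': depth becomes 1
  Position 3 ')': depth becomes 0
  Position 4 '(': depth becomes 1
  Position 5 '(': depth becomes 2
  Position 6 ')': depth becomes 1
  Position 7 '(': depth becomes 2
  Position 8 ')': depth becomes 1
  Position 9 '(': depth becomes 2
  Position 10 '(': depth becomes 3
  Position 11 ')': depth becomes 2
  Position 12 '(': depth becomes 3
  Position 13 '(': depth becomes 4
  Position 14 ')': depth becomes 3
  Position 15 ')': depth becomes 2
  Position 16 ')': depth becomes 1
  Position 17 ')': depth becomes 0
Maximum depth reached: 4

4


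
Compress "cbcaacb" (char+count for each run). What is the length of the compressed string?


Input: cbcaacb
Runs:
  'c' x 1 => "c1"
  'b' x 1 => "b1"
  'c' x 1 => "c1"
  'a' x 2 => "a2"
  'c' x 1 => "c1"
  'b' x 1 => "b1"
Compressed: "c1b1c1a2c1b1"
Compressed length: 12

12


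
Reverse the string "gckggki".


Input: gckggki
Reading characters right to left:
  Position 6: 'i'
  Position 5: 'k'
  Position 4: 'g'
  Position 3: 'g'
  Position 2: 'k'
  Position 1: 'c'
  Position 0: 'g'
Reversed: ikggkcg

ikggkcg


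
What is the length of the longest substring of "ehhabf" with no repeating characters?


Input: "ehhabf"
Sliding window (track last position of each char):
  Position 0 ('e'): window [0,0] length 1 -- new best
  Position 1 ('h'): window [0,1] length 2 -- new best
  Position 2 ('h'): repeat (last at 1), move window start to 2
  Position 2 ('h'): window [2,2] length 1
  Position 3 ('a'): window [2,3] length 2
  Position 4 ('b'): window [2,4] length 3 -- new best
  Position 5 ('f'): window [2,5] length 4 -- new best
Longest substring with no repeats: "habf" with length 4

4


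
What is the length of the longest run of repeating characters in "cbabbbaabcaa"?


Input: "cbabbbaabcaa"
Scanning for longest run:
  Position 1 ('b'): new char, reset run to 1
  Position 2 ('a'): new char, reset run to 1
  Position 3 ('b'): new char, reset run to 1
  Position 4 ('b'): continues run of 'b', length=2
  Position 5 ('b'): continues run of 'b', length=3
  Position 6 ('a'): new char, reset run to 1
  Position 7 ('a'): continues run of 'a', length=2
  Position 8 ('b'): new char, reset run to 1
  Position 9 ('c'): new char, reset run to 1
  Position 10 ('a'): new char, reset run to 1
  Position 11 ('a'): continues run of 'a', length=2
Longest run: 'b' with length 3

3


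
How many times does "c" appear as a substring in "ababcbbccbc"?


Searching for "c" in "ababcbbccbc"
Scanning each position:
  Position 0: "a" => no
  Position 1: "b" => no
  Position 2: "a" => no
  Position 3: "b" => no
  Position 4: "c" => MATCH
  Position 5: "b" => no
  Position 6: "b" => no
  Position 7: "c" => MATCH
  Position 8: "c" => MATCH
  Position 9: "b" => no
  Position 10: "c" => MATCH
Total occurrences: 4

4


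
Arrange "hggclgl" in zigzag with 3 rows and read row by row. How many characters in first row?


Zigzag "hggclgl" into 3 rows:
Placing characters:
  'h' => row 0
  'g' => row 1
  'g' => row 2
  'c' => row 1
  'l' => row 0
  'g' => row 1
  'l' => row 2
Rows:
  Row 0: "hl"
  Row 1: "gcg"
  Row 2: "gl"
First row length: 2

2


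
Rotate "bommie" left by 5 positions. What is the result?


Input: "bommie", rotate left by 5
First 5 characters: "bommi"
Remaining characters: "e"
Concatenate remaining + first: "e" + "bommi" = "ebommi"

ebommi


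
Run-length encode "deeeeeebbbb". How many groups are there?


Input: deeeeeebbbb
Scanning for consecutive runs:
  Group 1: 'd' x 1 (positions 0-0)
  Group 2: 'e' x 6 (positions 1-6)
  Group 3: 'b' x 4 (positions 7-10)
Total groups: 3

3


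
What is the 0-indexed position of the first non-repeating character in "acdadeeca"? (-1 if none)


Input: acdadeeca
Character frequencies:
  'a': 3
  'c': 2
  'd': 2
  'e': 2
Scanning left to right for freq == 1:
  Position 0 ('a'): freq=3, skip
  Position 1 ('c'): freq=2, skip
  Position 2 ('d'): freq=2, skip
  Position 3 ('a'): freq=3, skip
  Position 4 ('d'): freq=2, skip
  Position 5 ('e'): freq=2, skip
  Position 6 ('e'): freq=2, skip
  Position 7 ('c'): freq=2, skip
  Position 8 ('a'): freq=3, skip
  No unique character found => answer = -1

-1


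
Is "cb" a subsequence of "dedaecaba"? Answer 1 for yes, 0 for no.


Check if "cb" is a subsequence of "dedaecaba"
Greedy scan:
  Position 0 ('d'): no match needed
  Position 1 ('e'): no match needed
  Position 2 ('d'): no match needed
  Position 3 ('a'): no match needed
  Position 4 ('e'): no match needed
  Position 5 ('c'): matches sub[0] = 'c'
  Position 6 ('a'): no match needed
  Position 7 ('b'): matches sub[1] = 'b'
  Position 8 ('a'): no match needed
All 2 characters matched => is a subsequence

1


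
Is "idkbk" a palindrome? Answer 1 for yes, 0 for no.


Input: idkbk
Reversed: kbkdi
  Compare pos 0 ('i') with pos 4 ('k'): MISMATCH
  Compare pos 1 ('d') with pos 3 ('b'): MISMATCH
Result: not a palindrome

0


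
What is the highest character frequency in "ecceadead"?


Input: ecceadead
Character counts:
  'a': 2
  'c': 2
  'd': 2
  'e': 3
Maximum frequency: 3

3


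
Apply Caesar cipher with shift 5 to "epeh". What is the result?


Caesar cipher: shift "epeh" by 5
  'e' (pos 4) + 5 = pos 9 = 'j'
  'p' (pos 15) + 5 = pos 20 = 'u'
  'e' (pos 4) + 5 = pos 9 = 'j'
  'h' (pos 7) + 5 = pos 12 = 'm'
Result: jujm

jujm


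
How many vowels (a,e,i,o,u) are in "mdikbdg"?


Input: mdikbdg
Checking each character:
  'm' at position 0: consonant
  'd' at position 1: consonant
  'i' at position 2: vowel (running total: 1)
  'k' at position 3: consonant
  'b' at position 4: consonant
  'd' at position 5: consonant
  'g' at position 6: consonant
Total vowels: 1

1


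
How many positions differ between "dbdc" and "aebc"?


Comparing "dbdc" and "aebc" position by position:
  Position 0: 'd' vs 'a' => DIFFER
  Position 1: 'b' vs 'e' => DIFFER
  Position 2: 'd' vs 'b' => DIFFER
  Position 3: 'c' vs 'c' => same
Positions that differ: 3

3


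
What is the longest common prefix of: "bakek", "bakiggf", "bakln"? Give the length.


Words: bakek, bakiggf, bakln
  Position 0: all 'b' => match
  Position 1: all 'a' => match
  Position 2: all 'k' => match
  Position 3: ('e', 'i', 'l') => mismatch, stop
LCP = "bak" (length 3)

3


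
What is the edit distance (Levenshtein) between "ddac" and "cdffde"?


Computing edit distance: "ddac" -> "cdffde"
DP table:
           c    d    f    f    d    e
      0    1    2    3    4    5    6
  d   1    1    1    2    3    4    5
  d   2    2    1    2    3    3    4
  a   3    3    2    2    3    4    4
  c   4    3    3    3    3    4    5
Edit distance = dp[4][6] = 5

5


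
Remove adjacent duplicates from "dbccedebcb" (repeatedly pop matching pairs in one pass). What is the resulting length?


Input: dbccedebcb
Stack-based adjacent duplicate removal:
  Read 'd': push. Stack: d
  Read 'b': push. Stack: db
  Read 'c': push. Stack: dbc
  Read 'c': matches stack top 'c' => pop. Stack: db
  Read 'e': push. Stack: dbe
  Read 'd': push. Stack: dbed
  Read 'e': push. Stack: dbede
  Read 'b': push. Stack: dbedeb
  Read 'c': push. Stack: dbedebc
  Read 'b': push. Stack: dbedebcb
Final stack: "dbedebcb" (length 8)

8


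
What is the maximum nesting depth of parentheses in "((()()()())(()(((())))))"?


Input: "((()()()())(()(((())))))"
Tracking depth:
  Position 0 '(': depth becomes 1
  Position 1 '(': depth becomes 2
  Position 2 '(': depth becomes 3
  Position 3 ')': depth becomes 2
  Position 4 '(': depth becomes 3
  Position 5 ')': depth becomes 2
  Position 6 '(': depth becomes 3
  Position 7 ')': depth becomes 2
  Position 8 '(': depth becomes 3
  Position 9 ')': depth becomes 2
  Position 10 ')': depth becomes 1
  Position 11 '(': depth becomes 2
  Position 12 '(': depth becomes 3
  Position 13 ')': depth becomes 2
  Position 14 '(': depth becomes 3
  Position 15 '(': depth becomes 4
  Position 16 '(': depth becomes 5
  Position 17 '(': depth becomes 6
  Position 18 ')': depth becomes 5
  Position 19 ')': depth becomes 4
  Position 20 ')': depth becomes 3
  Position 21 ')': depth becomes 2
  Position 22 ')': depth becomes 1
  Position 23 ')': depth becomes 0
Maximum depth reached: 6

6


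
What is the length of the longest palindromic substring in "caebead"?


Input: "caebead"
Checking substrings for palindromes:
  [1:6] "aebea" (len 5) => palindrome
  [2:5] "ebe" (len 3) => palindrome
Longest palindromic substring: "aebea" with length 5

5


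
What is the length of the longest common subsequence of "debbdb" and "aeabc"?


LCS of "debbdb" and "aeabc"
DP table:
           a    e    a    b    c
      0    0    0    0    0    0
  d   0    0    0    0    0    0
  e   0    0    1    1    1    1
  b   0    0    1    1    2    2
  b   0    0    1    1    2    2
  d   0    0    1    1    2    2
  b   0    0    1    1    2    2
LCS length = dp[6][5] = 2

2


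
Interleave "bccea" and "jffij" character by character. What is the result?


Interleaving "bccea" and "jffij":
  Position 0: 'b' from first, 'j' from second => "bj"
  Position 1: 'c' from first, 'f' from second => "cf"
  Position 2: 'c' from first, 'f' from second => "cf"
  Position 3: 'e' from first, 'i' from second => "ei"
  Position 4: 'a' from first, 'j' from second => "aj"
Result: bjcfcfeiaj

bjcfcfeiaj


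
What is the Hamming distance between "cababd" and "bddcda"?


Comparing "cababd" and "bddcda" position by position:
  Position 0: 'c' vs 'b' => differ
  Position 1: 'a' vs 'd' => differ
  Position 2: 'b' vs 'd' => differ
  Position 3: 'a' vs 'c' => differ
  Position 4: 'b' vs 'd' => differ
  Position 5: 'd' vs 'a' => differ
Total differences (Hamming distance): 6

6


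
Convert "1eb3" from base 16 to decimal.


Input: "1eb3" in base 16
Positional expansion:
  Digit '1' (value 1) x 16^3 = 4096
  Digit 'e' (value 14) x 16^2 = 3584
  Digit 'b' (value 11) x 16^1 = 176
  Digit '3' (value 3) x 16^0 = 3
Sum = 7859

7859


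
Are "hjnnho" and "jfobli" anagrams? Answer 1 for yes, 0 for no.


Strings: "hjnnho", "jfobli"
Sorted first:  hhjnno
Sorted second: bfijlo
Differ at position 0: 'h' vs 'b' => not anagrams

0


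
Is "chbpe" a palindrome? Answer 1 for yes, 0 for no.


Input: chbpe
Reversed: epbhc
  Compare pos 0 ('c') with pos 4 ('e'): MISMATCH
  Compare pos 1 ('h') with pos 3 ('p'): MISMATCH
Result: not a palindrome

0


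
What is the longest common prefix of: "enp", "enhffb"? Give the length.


Words: enp, enhffb
  Position 0: all 'e' => match
  Position 1: all 'n' => match
  Position 2: ('p', 'h') => mismatch, stop
LCP = "en" (length 2)

2


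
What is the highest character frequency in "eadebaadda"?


Input: eadebaadda
Character counts:
  'a': 4
  'b': 1
  'd': 3
  'e': 2
Maximum frequency: 4

4


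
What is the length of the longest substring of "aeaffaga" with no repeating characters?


Input: "aeaffaga"
Sliding window (track last position of each char):
  Position 0 ('a'): window [0,0] length 1 -- new best
  Position 1 ('e'): window [0,1] length 2 -- new best
  Position 2 ('a'): repeat (last at 0), move window start to 1
  Position 2 ('a'): window [1,2] length 2
  Position 3 ('f'): window [1,3] length 3 -- new best
  Position 4 ('f'): repeat (last at 3), move window start to 4
  Position 4 ('f'): window [4,4] length 1
  Position 5 ('a'): window [4,5] length 2
  Position 6 ('g'): window [4,6] length 3
  Position 7 ('a'): repeat (last at 5), move window start to 6
  Position 7 ('a'): window [6,7] length 2
Longest substring with no repeats: "eaf" with length 3

3


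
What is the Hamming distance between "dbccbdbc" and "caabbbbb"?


Comparing "dbccbdbc" and "caabbbbb" position by position:
  Position 0: 'd' vs 'c' => differ
  Position 1: 'b' vs 'a' => differ
  Position 2: 'c' vs 'a' => differ
  Position 3: 'c' vs 'b' => differ
  Position 4: 'b' vs 'b' => same
  Position 5: 'd' vs 'b' => differ
  Position 6: 'b' vs 'b' => same
  Position 7: 'c' vs 'b' => differ
Total differences (Hamming distance): 6

6


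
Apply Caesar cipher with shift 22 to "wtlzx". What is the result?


Caesar cipher: shift "wtlzx" by 22
  'w' (pos 22) + 22 = pos 18 = 's'
  't' (pos 19) + 22 = pos 15 = 'p'
  'l' (pos 11) + 22 = pos 7 = 'h'
  'z' (pos 25) + 22 = pos 21 = 'v'
  'x' (pos 23) + 22 = pos 19 = 't'
Result: sphvt

sphvt


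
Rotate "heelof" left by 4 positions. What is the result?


Input: "heelof", rotate left by 4
First 4 characters: "heel"
Remaining characters: "of"
Concatenate remaining + first: "of" + "heel" = "ofheel"

ofheel


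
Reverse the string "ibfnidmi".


Input: ibfnidmi
Reading characters right to left:
  Position 7: 'i'
  Position 6: 'm'
  Position 5: 'd'
  Position 4: 'i'
  Position 3: 'n'
  Position 2: 'f'
  Position 1: 'b'
  Position 0: 'i'
Reversed: imdinfbi

imdinfbi


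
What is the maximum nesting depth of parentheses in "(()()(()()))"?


Input: "(()()(()()))"
Tracking depth:
  Position 0 '(': depth becomes 1
  Position 1 '(': depth becomes 2
  Position 2 ')': depth becomes 1
  Position 3 '(': depth becomes 2
  Position 4 ')': depth becomes 1
  Position 5 '(': depth becomes 2
  Position 6 '(': depth becomes 3
  Position 7 ')': depth becomes 2
  Position 8 '(': depth becomes 3
  Position 9 ')': depth becomes 2
  Position 10 ')': depth becomes 1
  Position 11 ')': depth becomes 0
Maximum depth reached: 3

3


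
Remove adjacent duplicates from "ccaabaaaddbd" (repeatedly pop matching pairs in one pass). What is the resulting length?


Input: ccaabaaaddbd
Stack-based adjacent duplicate removal:
  Read 'c': push. Stack: c
  Read 'c': matches stack top 'c' => pop. Stack: (empty)
  Read 'a': push. Stack: a
  Read 'a': matches stack top 'a' => pop. Stack: (empty)
  Read 'b': push. Stack: b
  Read 'a': push. Stack: ba
  Read 'a': matches stack top 'a' => pop. Stack: b
  Read 'a': push. Stack: ba
  Read 'd': push. Stack: bad
  Read 'd': matches stack top 'd' => pop. Stack: ba
  Read 'b': push. Stack: bab
  Read 'd': push. Stack: babd
Final stack: "babd" (length 4)

4


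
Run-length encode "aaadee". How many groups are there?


Input: aaadee
Scanning for consecutive runs:
  Group 1: 'a' x 3 (positions 0-2)
  Group 2: 'd' x 1 (positions 3-3)
  Group 3: 'e' x 2 (positions 4-5)
Total groups: 3

3


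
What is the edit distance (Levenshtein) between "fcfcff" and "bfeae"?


Computing edit distance: "fcfcff" -> "bfeae"
DP table:
           b    f    e    a    e
      0    1    2    3    4    5
  f   1    1    1    2    3    4
  c   2    2    2    2    3    4
  f   3    3    2    3    3    4
  c   4    4    3    3    4    4
  f   5    5    4    4    4    5
  f   6    6    5    5    5    5
Edit distance = dp[6][5] = 5

5


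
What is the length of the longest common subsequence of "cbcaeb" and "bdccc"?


LCS of "cbcaeb" and "bdccc"
DP table:
           b    d    c    c    c
      0    0    0    0    0    0
  c   0    0    0    1    1    1
  b   0    1    1    1    1    1
  c   0    1    1    2    2    2
  a   0    1    1    2    2    2
  e   0    1    1    2    2    2
  b   0    1    1    2    2    2
LCS length = dp[6][5] = 2

2


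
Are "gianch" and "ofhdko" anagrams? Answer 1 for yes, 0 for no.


Strings: "gianch", "ofhdko"
Sorted first:  acghin
Sorted second: dfhkoo
Differ at position 0: 'a' vs 'd' => not anagrams

0


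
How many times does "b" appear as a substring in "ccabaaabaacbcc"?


Searching for "b" in "ccabaaabaacbcc"
Scanning each position:
  Position 0: "c" => no
  Position 1: "c" => no
  Position 2: "a" => no
  Position 3: "b" => MATCH
  Position 4: "a" => no
  Position 5: "a" => no
  Position 6: "a" => no
  Position 7: "b" => MATCH
  Position 8: "a" => no
  Position 9: "a" => no
  Position 10: "c" => no
  Position 11: "b" => MATCH
  Position 12: "c" => no
  Position 13: "c" => no
Total occurrences: 3

3


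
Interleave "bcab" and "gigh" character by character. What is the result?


Interleaving "bcab" and "gigh":
  Position 0: 'b' from first, 'g' from second => "bg"
  Position 1: 'c' from first, 'i' from second => "ci"
  Position 2: 'a' from first, 'g' from second => "ag"
  Position 3: 'b' from first, 'h' from second => "bh"
Result: bgciagbh

bgciagbh


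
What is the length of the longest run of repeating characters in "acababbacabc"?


Input: "acababbacabc"
Scanning for longest run:
  Position 1 ('c'): new char, reset run to 1
  Position 2 ('a'): new char, reset run to 1
  Position 3 ('b'): new char, reset run to 1
  Position 4 ('a'): new char, reset run to 1
  Position 5 ('b'): new char, reset run to 1
  Position 6 ('b'): continues run of 'b', length=2
  Position 7 ('a'): new char, reset run to 1
  Position 8 ('c'): new char, reset run to 1
  Position 9 ('a'): new char, reset run to 1
  Position 10 ('b'): new char, reset run to 1
  Position 11 ('c'): new char, reset run to 1
Longest run: 'b' with length 2

2


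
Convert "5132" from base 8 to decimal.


Input: "5132" in base 8
Positional expansion:
  Digit '5' (value 5) x 8^3 = 2560
  Digit '1' (value 1) x 8^2 = 64
  Digit '3' (value 3) x 8^1 = 24
  Digit '2' (value 2) x 8^0 = 2
Sum = 2650

2650


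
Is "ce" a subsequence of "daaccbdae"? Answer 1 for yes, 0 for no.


Check if "ce" is a subsequence of "daaccbdae"
Greedy scan:
  Position 0 ('d'): no match needed
  Position 1 ('a'): no match needed
  Position 2 ('a'): no match needed
  Position 3 ('c'): matches sub[0] = 'c'
  Position 4 ('c'): no match needed
  Position 5 ('b'): no match needed
  Position 6 ('d'): no match needed
  Position 7 ('a'): no match needed
  Position 8 ('e'): matches sub[1] = 'e'
All 2 characters matched => is a subsequence

1


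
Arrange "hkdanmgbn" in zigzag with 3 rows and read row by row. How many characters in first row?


Zigzag "hkdanmgbn" into 3 rows:
Placing characters:
  'h' => row 0
  'k' => row 1
  'd' => row 2
  'a' => row 1
  'n' => row 0
  'm' => row 1
  'g' => row 2
  'b' => row 1
  'n' => row 0
Rows:
  Row 0: "hnn"
  Row 1: "kamb"
  Row 2: "dg"
First row length: 3

3


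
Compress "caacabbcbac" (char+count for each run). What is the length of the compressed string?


Input: caacabbcbac
Runs:
  'c' x 1 => "c1"
  'a' x 2 => "a2"
  'c' x 1 => "c1"
  'a' x 1 => "a1"
  'b' x 2 => "b2"
  'c' x 1 => "c1"
  'b' x 1 => "b1"
  'a' x 1 => "a1"
  'c' x 1 => "c1"
Compressed: "c1a2c1a1b2c1b1a1c1"
Compressed length: 18

18


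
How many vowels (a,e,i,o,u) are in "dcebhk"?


Input: dcebhk
Checking each character:
  'd' at position 0: consonant
  'c' at position 1: consonant
  'e' at position 2: vowel (running total: 1)
  'b' at position 3: consonant
  'h' at position 4: consonant
  'k' at position 5: consonant
Total vowels: 1

1


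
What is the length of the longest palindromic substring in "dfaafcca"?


Input: "dfaafcca"
Checking substrings for palindromes:
  [1:5] "faaf" (len 4) => palindrome
  [2:4] "aa" (len 2) => palindrome
  [5:7] "cc" (len 2) => palindrome
Longest palindromic substring: "faaf" with length 4

4


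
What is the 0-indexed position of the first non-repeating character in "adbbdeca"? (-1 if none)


Input: adbbdeca
Character frequencies:
  'a': 2
  'b': 2
  'c': 1
  'd': 2
  'e': 1
Scanning left to right for freq == 1:
  Position 0 ('a'): freq=2, skip
  Position 1 ('d'): freq=2, skip
  Position 2 ('b'): freq=2, skip
  Position 3 ('b'): freq=2, skip
  Position 4 ('d'): freq=2, skip
  Position 5 ('e'): unique! => answer = 5

5


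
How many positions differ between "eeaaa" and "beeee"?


Comparing "eeaaa" and "beeee" position by position:
  Position 0: 'e' vs 'b' => DIFFER
  Position 1: 'e' vs 'e' => same
  Position 2: 'a' vs 'e' => DIFFER
  Position 3: 'a' vs 'e' => DIFFER
  Position 4: 'a' vs 'e' => DIFFER
Positions that differ: 4

4


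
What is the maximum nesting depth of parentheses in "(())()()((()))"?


Input: "(())()()((()))"
Tracking depth:
  Position 0 '(': depth becomes 1
  Position 1 '(': depth becomes 2
  Position 2 ')': depth becomes 1
  Position 3 ')': depth becomes 0
  Position 4 '(': depth becomes 1
  Position 5 ')': depth becomes 0
  Position 6 '(': depth becomes 1
  Position 7 ')': depth becomes 0
  Position 8 '(': depth becomes 1
  Position 9 '(': depth becomes 2
  Position 10 '(': depth becomes 3
  Position 11 ')': depth becomes 2
  Position 12 ')': depth becomes 1
  Position 13 ')': depth becomes 0
Maximum depth reached: 3

3


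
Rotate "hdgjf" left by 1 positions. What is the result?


Input: "hdgjf", rotate left by 1
First 1 characters: "h"
Remaining characters: "dgjf"
Concatenate remaining + first: "dgjf" + "h" = "dgjfh"

dgjfh


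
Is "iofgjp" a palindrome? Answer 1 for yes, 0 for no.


Input: iofgjp
Reversed: pjgfoi
  Compare pos 0 ('i') with pos 5 ('p'): MISMATCH
  Compare pos 1 ('o') with pos 4 ('j'): MISMATCH
  Compare pos 2 ('f') with pos 3 ('g'): MISMATCH
Result: not a palindrome

0


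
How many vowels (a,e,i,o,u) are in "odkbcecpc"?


Input: odkbcecpc
Checking each character:
  'o' at position 0: vowel (running total: 1)
  'd' at position 1: consonant
  'k' at position 2: consonant
  'b' at position 3: consonant
  'c' at position 4: consonant
  'e' at position 5: vowel (running total: 2)
  'c' at position 6: consonant
  'p' at position 7: consonant
  'c' at position 8: consonant
Total vowels: 2

2


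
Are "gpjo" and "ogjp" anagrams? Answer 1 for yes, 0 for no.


Strings: "gpjo", "ogjp"
Sorted first:  gjop
Sorted second: gjop
Sorted forms match => anagrams

1


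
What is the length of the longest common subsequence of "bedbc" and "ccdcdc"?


LCS of "bedbc" and "ccdcdc"
DP table:
           c    c    d    c    d    c
      0    0    0    0    0    0    0
  b   0    0    0    0    0    0    0
  e   0    0    0    0    0    0    0
  d   0    0    0    1    1    1    1
  b   0    0    0    1    1    1    1
  c   0    1    1    1    2    2    2
LCS length = dp[5][6] = 2

2


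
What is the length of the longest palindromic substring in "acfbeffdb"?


Input: "acfbeffdb"
Checking substrings for palindromes:
  [5:7] "ff" (len 2) => palindrome
Longest palindromic substring: "ff" with length 2

2


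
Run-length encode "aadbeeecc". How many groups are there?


Input: aadbeeecc
Scanning for consecutive runs:
  Group 1: 'a' x 2 (positions 0-1)
  Group 2: 'd' x 1 (positions 2-2)
  Group 3: 'b' x 1 (positions 3-3)
  Group 4: 'e' x 3 (positions 4-6)
  Group 5: 'c' x 2 (positions 7-8)
Total groups: 5

5


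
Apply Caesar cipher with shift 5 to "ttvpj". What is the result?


Caesar cipher: shift "ttvpj" by 5
  't' (pos 19) + 5 = pos 24 = 'y'
  't' (pos 19) + 5 = pos 24 = 'y'
  'v' (pos 21) + 5 = pos 0 = 'a'
  'p' (pos 15) + 5 = pos 20 = 'u'
  'j' (pos 9) + 5 = pos 14 = 'o'
Result: yyauo

yyauo


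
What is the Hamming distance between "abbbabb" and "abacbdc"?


Comparing "abbbabb" and "abacbdc" position by position:
  Position 0: 'a' vs 'a' => same
  Position 1: 'b' vs 'b' => same
  Position 2: 'b' vs 'a' => differ
  Position 3: 'b' vs 'c' => differ
  Position 4: 'a' vs 'b' => differ
  Position 5: 'b' vs 'd' => differ
  Position 6: 'b' vs 'c' => differ
Total differences (Hamming distance): 5

5


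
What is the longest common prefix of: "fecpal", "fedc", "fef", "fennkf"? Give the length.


Words: fecpal, fedc, fef, fennkf
  Position 0: all 'f' => match
  Position 1: all 'e' => match
  Position 2: ('c', 'd', 'f', 'n') => mismatch, stop
LCP = "fe" (length 2)

2


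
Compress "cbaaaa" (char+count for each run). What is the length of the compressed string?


Input: cbaaaa
Runs:
  'c' x 1 => "c1"
  'b' x 1 => "b1"
  'a' x 4 => "a4"
Compressed: "c1b1a4"
Compressed length: 6

6


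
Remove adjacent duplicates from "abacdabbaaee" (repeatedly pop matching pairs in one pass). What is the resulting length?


Input: abacdabbaaee
Stack-based adjacent duplicate removal:
  Read 'a': push. Stack: a
  Read 'b': push. Stack: ab
  Read 'a': push. Stack: aba
  Read 'c': push. Stack: abac
  Read 'd': push. Stack: abacd
  Read 'a': push. Stack: abacda
  Read 'b': push. Stack: abacdab
  Read 'b': matches stack top 'b' => pop. Stack: abacda
  Read 'a': matches stack top 'a' => pop. Stack: abacd
  Read 'a': push. Stack: abacda
  Read 'e': push. Stack: abacdae
  Read 'e': matches stack top 'e' => pop. Stack: abacda
Final stack: "abacda" (length 6)

6


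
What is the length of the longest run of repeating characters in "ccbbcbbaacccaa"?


Input: "ccbbcbbaacccaa"
Scanning for longest run:
  Position 1 ('c'): continues run of 'c', length=2
  Position 2 ('b'): new char, reset run to 1
  Position 3 ('b'): continues run of 'b', length=2
  Position 4 ('c'): new char, reset run to 1
  Position 5 ('b'): new char, reset run to 1
  Position 6 ('b'): continues run of 'b', length=2
  Position 7 ('a'): new char, reset run to 1
  Position 8 ('a'): continues run of 'a', length=2
  Position 9 ('c'): new char, reset run to 1
  Position 10 ('c'): continues run of 'c', length=2
  Position 11 ('c'): continues run of 'c', length=3
  Position 12 ('a'): new char, reset run to 1
  Position 13 ('a'): continues run of 'a', length=2
Longest run: 'c' with length 3

3


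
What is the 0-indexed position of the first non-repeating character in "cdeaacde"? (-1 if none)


Input: cdeaacde
Character frequencies:
  'a': 2
  'c': 2
  'd': 2
  'e': 2
Scanning left to right for freq == 1:
  Position 0 ('c'): freq=2, skip
  Position 1 ('d'): freq=2, skip
  Position 2 ('e'): freq=2, skip
  Position 3 ('a'): freq=2, skip
  Position 4 ('a'): freq=2, skip
  Position 5 ('c'): freq=2, skip
  Position 6 ('d'): freq=2, skip
  Position 7 ('e'): freq=2, skip
  No unique character found => answer = -1

-1


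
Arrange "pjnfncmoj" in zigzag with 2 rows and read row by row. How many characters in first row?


Zigzag "pjnfncmoj" into 2 rows:
Placing characters:
  'p' => row 0
  'j' => row 1
  'n' => row 0
  'f' => row 1
  'n' => row 0
  'c' => row 1
  'm' => row 0
  'o' => row 1
  'j' => row 0
Rows:
  Row 0: "pnnmj"
  Row 1: "jfco"
First row length: 5

5


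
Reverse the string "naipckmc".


Input: naipckmc
Reading characters right to left:
  Position 7: 'c'
  Position 6: 'm'
  Position 5: 'k'
  Position 4: 'c'
  Position 3: 'p'
  Position 2: 'i'
  Position 1: 'a'
  Position 0: 'n'
Reversed: cmkcpian

cmkcpian


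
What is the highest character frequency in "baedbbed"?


Input: baedbbed
Character counts:
  'a': 1
  'b': 3
  'd': 2
  'e': 2
Maximum frequency: 3

3


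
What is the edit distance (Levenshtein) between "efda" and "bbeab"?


Computing edit distance: "efda" -> "bbeab"
DP table:
           b    b    e    a    b
      0    1    2    3    4    5
  e   1    1    2    2    3    4
  f   2    2    2    3    3    4
  d   3    3    3    3    4    4
  a   4    4    4    4    3    4
Edit distance = dp[4][5] = 4

4


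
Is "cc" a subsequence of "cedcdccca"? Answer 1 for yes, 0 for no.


Check if "cc" is a subsequence of "cedcdccca"
Greedy scan:
  Position 0 ('c'): matches sub[0] = 'c'
  Position 1 ('e'): no match needed
  Position 2 ('d'): no match needed
  Position 3 ('c'): matches sub[1] = 'c'
  Position 4 ('d'): no match needed
  Position 5 ('c'): no match needed
  Position 6 ('c'): no match needed
  Position 7 ('c'): no match needed
  Position 8 ('a'): no match needed
All 2 characters matched => is a subsequence

1


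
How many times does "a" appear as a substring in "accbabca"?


Searching for "a" in "accbabca"
Scanning each position:
  Position 0: "a" => MATCH
  Position 1: "c" => no
  Position 2: "c" => no
  Position 3: "b" => no
  Position 4: "a" => MATCH
  Position 5: "b" => no
  Position 6: "c" => no
  Position 7: "a" => MATCH
Total occurrences: 3

3


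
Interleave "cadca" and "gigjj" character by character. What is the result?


Interleaving "cadca" and "gigjj":
  Position 0: 'c' from first, 'g' from second => "cg"
  Position 1: 'a' from first, 'i' from second => "ai"
  Position 2: 'd' from first, 'g' from second => "dg"
  Position 3: 'c' from first, 'j' from second => "cj"
  Position 4: 'a' from first, 'j' from second => "aj"
Result: cgaidgcjaj

cgaidgcjaj


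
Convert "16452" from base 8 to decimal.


Input: "16452" in base 8
Positional expansion:
  Digit '1' (value 1) x 8^4 = 4096
  Digit '6' (value 6) x 8^3 = 3072
  Digit '4' (value 4) x 8^2 = 256
  Digit '5' (value 5) x 8^1 = 40
  Digit '2' (value 2) x 8^0 = 2
Sum = 7466

7466
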